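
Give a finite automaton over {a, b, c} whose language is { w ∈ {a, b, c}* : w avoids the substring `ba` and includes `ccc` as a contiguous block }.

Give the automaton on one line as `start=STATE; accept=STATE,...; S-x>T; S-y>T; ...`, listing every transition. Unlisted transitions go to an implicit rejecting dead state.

start=S0; accept=S5,S6; S0-a>S0; S0-b>S1; S0-c>S2; S1-a>S3; S1-b>S1; S1-c>S2; S2-a>S0; S2-b>S1; S2-c>S4; S3-a>S3; S3-b>S3; S3-c>S3; S4-a>S0; S4-b>S1; S4-c>S5; S5-a>S5; S5-b>S6; S5-c>S5; S6-a>S3; S6-b>S6; S6-c>S5

Run two small machines in parallel and take their product. One (3 states) tracks partial matches of the forbidden pattern `ba`; the other (4 states) tracks whether and how much of `ccc` has been seen. Each combined state is a pair, one component from each; accept when both components accept. After merging equivalent states the machine shrinks.
7 states suffice.
        a   b   c  
>  S0   S0  S1  S2 
   S1   S3  S1  S2 
   S2   S0  S1  S4 
   S3   S3  S3  S3 
   S4   S0  S1  S5 
 * S5   S5  S6  S5 
 * S6   S3  S6  S5 
(> = start, * = accepting)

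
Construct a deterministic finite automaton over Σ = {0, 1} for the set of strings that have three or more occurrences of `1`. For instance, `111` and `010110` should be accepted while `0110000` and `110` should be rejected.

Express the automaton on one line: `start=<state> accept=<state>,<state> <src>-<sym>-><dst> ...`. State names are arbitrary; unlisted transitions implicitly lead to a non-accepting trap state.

start=S0 accept=S3,S4 S0-0->S0 S0-1->S1 S1-0->S1 S1-1->S2 S2-0->S2 S2-1->S3 S3-0->S3 S3-1->S4 S4-0->S4 S4-1->S4

Only the number of `1`s matters, and only up to 4. Make a chain S0 → S1 → S2 → S3 → S4 advanced by each `1` (with S4 absorbing); every other symbol self-loops. The accepting set is {S3, S4}.
A 5-state machine:
        0   1  
>  S0   S0  S1 
   S1   S1  S2 
   S2   S2  S3 
 * S3   S3  S4 
 * S4   S4  S4 
(> = start, * = accepting)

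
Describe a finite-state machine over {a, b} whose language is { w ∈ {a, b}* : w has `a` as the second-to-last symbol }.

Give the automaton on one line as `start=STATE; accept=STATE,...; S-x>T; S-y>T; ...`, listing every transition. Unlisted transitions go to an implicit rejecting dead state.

start=q0; accept=q3,q4; q0-a>q1; q0-b>q2; q1-a>q3; q1-b>q4; q2-a>q5; q2-b>q6; q3-a>q3; q3-b>q4; q4-a>q5; q4-b>q6; q5-a>q3; q5-b>q4; q6-a>q5; q6-b>q6

A DFA must remember the last 2 symbols (since which symbol is second-to-last isn't known until the input ends). Use one state per possible window of the last ≤2 symbols; accept from those whose window starts with `a`.
With 7 states:
        a   b  
>  q0   q1  q2 
   q1   q3  q4 
   q2   q5  q6 
 * q3   q3  q4 
 * q4   q5  q6 
   q5   q3  q4 
   q6   q5  q6 
(> = start, * = accepting)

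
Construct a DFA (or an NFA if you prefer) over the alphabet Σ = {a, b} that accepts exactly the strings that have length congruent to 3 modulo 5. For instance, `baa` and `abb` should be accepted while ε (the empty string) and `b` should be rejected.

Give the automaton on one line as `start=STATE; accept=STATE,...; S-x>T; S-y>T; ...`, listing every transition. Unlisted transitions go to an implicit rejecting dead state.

start=s0; accept=s3; s0-a>s1; s0-b>s1; s1-a>s2; s1-b>s2; s2-a>s3; s2-b>s3; s3-a>s4; s3-b>s4; s4-a>s0; s4-b>s0

Only the length mod 5 matters, so use a 5-cycle: from any state, every input symbol moves to the next state, wrapping s4 back to s0. Mark s3 accepting.
        a   b  
>  s0   s1  s1 
   s1   s2  s2 
   s2   s3  s3 
 * s3   s4  s4 
   s4   s0  s0 
(> = start, * = accepting)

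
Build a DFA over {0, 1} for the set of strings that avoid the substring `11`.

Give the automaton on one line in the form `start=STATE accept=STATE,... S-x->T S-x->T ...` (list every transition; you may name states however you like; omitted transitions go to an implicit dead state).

Track partial matches of the forbidden pattern `11`. State q2 is a dead state reached once `11` has occurred; every other state accepts. q0 means no part of `11` is currently matched.
        0   1  
>* q0   q0  q1 
 * q1   q0  q2 
   q2   q2  q2 
(> = start, * = accepting)

start=q0 accept=q0,q1 q0-0->q0 q0-1->q1 q1-0->q0 q1-1->q2 q2-0->q2 q2-1->q2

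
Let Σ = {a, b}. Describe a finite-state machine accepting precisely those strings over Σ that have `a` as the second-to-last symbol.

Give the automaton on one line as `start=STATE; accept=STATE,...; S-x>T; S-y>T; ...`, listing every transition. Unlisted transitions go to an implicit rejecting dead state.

A DFA must remember the last 2 symbols (since which symbol is second-to-last isn't known until the input ends). Use one state per possible window of the last ≤2 symbols; accept from those whose window starts with `a`.
A 7-state machine:
        a   b  
>  S0   S1  S2 
   S1   S3  S4 
   S2   S5  S6 
 * S3   S3  S4 
 * S4   S5  S6 
   S5   S3  S4 
   S6   S5  S6 
(> = start, * = accepting)

start=S0; accept=S3,S4; S0-a>S1; S0-b>S2; S1-a>S3; S1-b>S4; S2-a>S5; S2-b>S6; S3-a>S3; S3-b>S4; S4-a>S5; S4-b>S6; S5-a>S3; S5-b>S4; S6-a>S5; S6-b>S6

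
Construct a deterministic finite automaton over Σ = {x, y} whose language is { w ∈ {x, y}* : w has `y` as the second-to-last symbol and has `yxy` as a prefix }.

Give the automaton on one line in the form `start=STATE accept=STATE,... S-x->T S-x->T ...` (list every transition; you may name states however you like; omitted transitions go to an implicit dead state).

Run two small machines in parallel and take their product. The first has 7 states tracking the last 2 symbols read; the second has 5 states tracking whether the input so far still matches the prefix `yxy`. A product state is a pair (one from each), accepting exactly when both do.
       x  y 
>  A   B  C 
   B   D  E 
   C   F  G 
   D   D  E 
   E   H  G 
   F   D  I 
   G   H  G 
   H   D  E 
   I   J  K 
 * J   L  I 
 * K   J  K 
   L   L  I 
(> = start, * = accepting)

start=A accept=J,K A-x->B A-y->C B-x->D B-y->E C-x->F C-y->G D-x->D D-y->E E-x->H E-y->G F-x->D F-y->I G-x->H G-y->G H-x->D H-y->E I-x->J I-y->K J-x->L J-y->I K-x->J K-y->K L-x->L L-y->I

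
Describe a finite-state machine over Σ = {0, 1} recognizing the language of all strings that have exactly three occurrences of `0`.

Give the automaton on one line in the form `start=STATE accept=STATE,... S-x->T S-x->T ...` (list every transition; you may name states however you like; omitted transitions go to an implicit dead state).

start=A accept=D A-0->B A-1->A B-0->C B-1->B C-0->D C-1->C D-0->E D-1->D E-0->E E-1->E

Only the number of `0`s matters, and only up to 4. Make a chain A → B → C → D → E advanced by each `0` (with E absorbing); every other symbol self-loops. The accepting set is {D}.
       0  1 
>  A   B  A 
   B   C  B 
   C   D  C 
 * D   E  D 
   E   E  E 
(> = start, * = accepting)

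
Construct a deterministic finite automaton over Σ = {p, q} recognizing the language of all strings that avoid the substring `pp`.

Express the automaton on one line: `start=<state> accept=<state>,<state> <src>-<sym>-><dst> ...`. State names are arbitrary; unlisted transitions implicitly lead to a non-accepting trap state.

start=S0 accept=S0,S1 S0-p->S1 S0-q->S0 S1-p->S2 S1-q->S0 S2-p->S2 S2-q->S2

Track partial matches of the forbidden pattern `pp`. State S2 is a dead state reached once `pp` has occurred; every other state accepts. S0 means no part of `pp` is currently matched.
3 states suffice.
        p   q  
>* S0   S1  S0 
 * S1   S2  S0 
   S2   S2  S2 
(> = start, * = accepting)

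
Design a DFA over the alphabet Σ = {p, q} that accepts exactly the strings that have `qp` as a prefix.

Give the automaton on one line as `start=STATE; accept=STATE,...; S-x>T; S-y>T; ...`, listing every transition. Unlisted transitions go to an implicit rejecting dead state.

Check the first 2 symbols one by one: S0 through S1 record how many have matched `qp` so far; any wrong symbol goes to the dead state S3. After all 2 match we enter the accepting sink S2.
With 4 states:
        p   q  
>  S0   S3  S1 
   S1   S2  S3 
 * S2   S2  S2 
   S3   S3  S3 
(> = start, * = accepting)

start=S0; accept=S2; S0-p>S3; S0-q>S1; S1-p>S2; S1-q>S3; S2-p>S2; S2-q>S2; S3-p>S3; S3-q>S3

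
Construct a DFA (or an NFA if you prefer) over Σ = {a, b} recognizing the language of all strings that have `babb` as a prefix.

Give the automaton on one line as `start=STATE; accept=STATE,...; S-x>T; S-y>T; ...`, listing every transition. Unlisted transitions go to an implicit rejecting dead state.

start=q0; accept=q4; q0-a>q5; q0-b>q1; q1-a>q2; q1-b>q5; q2-a>q5; q2-b>q3; q3-a>q5; q3-b>q4; q4-a>q4; q4-b>q4; q5-a>q5; q5-b>q5

Walk along `babb` while the input agrees: from q0 take `b` to q1, and so on. Any deviation drops to the rejecting sink q5. Once q4 is reached the prefix is confirmed and every continuation is accepted.
6 states suffice.
        a   b  
>  q0   q5  q1 
   q1   q2  q5 
   q2   q5  q3 
   q3   q5  q4 
 * q4   q4  q4 
   q5   q5  q5 
(> = start, * = accepting)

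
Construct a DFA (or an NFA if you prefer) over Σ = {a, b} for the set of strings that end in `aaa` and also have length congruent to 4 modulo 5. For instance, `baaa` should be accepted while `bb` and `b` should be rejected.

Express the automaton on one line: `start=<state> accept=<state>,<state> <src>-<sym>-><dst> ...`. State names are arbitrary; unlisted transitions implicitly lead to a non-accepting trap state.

start=S0 accept=S6 S0-a->S1 S0-b->S1 S1-a->S2 S1-b->S3 S2-a->S4 S2-b->S5 S3-a->S5 S3-b->S5 S4-a->S6 S4-b->S7 S5-a->S7 S5-b->S7 S6-a->S0 S6-b->S0 S7-a->S0 S7-b->S0

Build one automaton per condition and run them in lockstep. One (4 states) tracks how much of the suffix `aaa` has currently been matched; the other (5 states) tracks the input length modulo 5. Each combined state is a pair, one component from each; accept when both components accept. After merging equivalent states the machine shrinks.
        a   b  
>  S0   S1  S1 
   S1   S2  S3 
   S2   S4  S5 
   S3   S5  S5 
   S4   S6  S7 
   S5   S7  S7 
 * S6   S0  S0 
   S7   S0  S0 
(> = start, * = accepting)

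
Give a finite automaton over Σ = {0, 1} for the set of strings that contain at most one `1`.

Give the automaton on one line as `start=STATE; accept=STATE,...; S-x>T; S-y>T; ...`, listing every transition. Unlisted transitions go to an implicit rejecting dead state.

start=A; accept=A,B; A-0>A; A-1>B; B-0>B; B-1>C; C-0>C; C-1>C

Count `1`s, saturating at 2: state A means no `1` yet, B means one `1` seen, C means more than one. Each `1` increments (capped at C); other symbols loop. Accept from {A, B}.
3 states suffice.
       0  1 
>* A   A  B 
 * B   B  C 
   C   C  C 
(> = start, * = accepting)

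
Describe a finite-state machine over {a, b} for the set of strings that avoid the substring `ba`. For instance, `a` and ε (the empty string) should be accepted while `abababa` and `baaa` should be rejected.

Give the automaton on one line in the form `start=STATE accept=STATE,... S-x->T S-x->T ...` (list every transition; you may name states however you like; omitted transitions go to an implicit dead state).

start=S0 accept=S0,S1 S0-a->S0 S0-b->S1 S1-a->S2 S1-b->S1 S2-a->S2 S2-b->S2

This is the complement of 'contains `ba`'. Use the same substring-matching states — S0 through S2 holding how much of `ba` has just been matched — but flip the accepting set: everything except the trap S2 accepts.
With 3 states:
        a   b  
>* S0   S0  S1 
 * S1   S2  S1 
   S2   S2  S2 
(> = start, * = accepting)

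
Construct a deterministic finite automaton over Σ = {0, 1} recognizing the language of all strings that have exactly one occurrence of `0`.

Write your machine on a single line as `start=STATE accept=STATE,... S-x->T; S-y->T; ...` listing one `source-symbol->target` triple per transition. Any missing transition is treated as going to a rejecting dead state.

Only the number of `0`s matters, and only up to 2. Make a chain q0 → q1 → q2 advanced by each `0` (with q2 absorbing); every other symbol self-loops. The accepting set is {q1}.
A 3-state machine:
        0   1  
>  q0   q1  q0 
 * q1   q2  q1 
   q2   q2  q2 
(> = start, * = accepting)

start=q0; accept=q1; q0-0->q1; q0-1->q0; q1-0->q2; q1-1->q1; q2-0->q2; q2-1->q2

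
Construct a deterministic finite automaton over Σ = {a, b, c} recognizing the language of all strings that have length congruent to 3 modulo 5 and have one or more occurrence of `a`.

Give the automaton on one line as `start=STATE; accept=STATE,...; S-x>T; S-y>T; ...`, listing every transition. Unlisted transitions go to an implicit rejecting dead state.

start=s0; accept=s5; s0-a>s1; s0-b>s2; s0-c>s2; s1-a>s3; s1-b>s3; s1-c>s3; s2-a>s3; s2-b>s4; s2-c>s4; s3-a>s5; s3-b>s5; s3-c>s5; s4-a>s5; s4-b>s6; s4-c>s6; s5-a>s7; s5-b>s7; s5-c>s7; s6-a>s7; s6-b>s8; s6-c>s8; s7-a>s9; s7-b>s9; s7-c>s9; s8-a>s9; s8-b>s0; s8-c>s0; s9-a>s1; s9-b>s1; s9-c>s1

Build one automaton per condition and run them in lockstep. One (5 states) tracks the input length modulo 5; the other (3 states) tracks the count of `a`s, saturating at 2. Each combined state is a pair, one component from each; accept when both components accept. Minimizing collapses redundant product states.
A 10-state machine:
        a   b   c  
>  s0   s1  s2  s2 
   s1   s3  s3  s3 
   s2   s3  s4  s4 
   s3   s5  s5  s5 
   s4   s5  s6  s6 
 * s5   s7  s7  s7 
   s6   s7  s8  s8 
   s7   s9  s9  s9 
   s8   s9  s0  s0 
   s9   s1  s1  s1 
(> = start, * = accepting)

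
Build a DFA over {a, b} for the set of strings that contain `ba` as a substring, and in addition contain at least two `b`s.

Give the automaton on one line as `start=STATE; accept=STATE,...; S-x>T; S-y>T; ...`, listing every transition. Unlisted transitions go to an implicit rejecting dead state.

start=q0; accept=q4; q0-a>q0; q0-b>q1; q1-a>q2; q1-b>q3; q2-a>q2; q2-b>q4; q3-a>q4; q3-b>q3; q4-a>q4; q4-b>q4

Run two small machines in parallel and take their product. The first has 3 states tracking whether and how much of `ba` has been seen; the second has 4 states tracking the count of `b`s, saturating at 3. A product state is a pair (one from each), accepting exactly when both do. Minimizing collapses redundant product states.
        a   b  
>  q0   q0  q1 
   q1   q2  q3 
   q2   q2  q4 
   q3   q4  q3 
 * q4   q4  q4 
(> = start, * = accepting)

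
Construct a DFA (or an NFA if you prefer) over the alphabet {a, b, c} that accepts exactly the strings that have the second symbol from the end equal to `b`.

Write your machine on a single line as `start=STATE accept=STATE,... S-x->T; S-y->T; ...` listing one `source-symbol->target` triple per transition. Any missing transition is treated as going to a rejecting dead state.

start=S0; accept=S7,S8,S9; S0-a->S1; S0-b->S2; S0-c->S3; S1-a->S4; S1-b->S5; S1-c->S6; S2-a->S7; S2-b->S8; S2-c->S9; S3-a->S10; S3-b->S11; S3-c->S12; S4-a->S4; S4-b->S5; S4-c->S6; S5-a->S7; S5-b->S8; S5-c->S9; S6-a->S10; S6-b->S11; S6-c->S12; S7-a->S4; S7-b->S5; S7-c->S6; S8-a->S7; S8-b->S8; S8-c->S9; S9-a->S10; S9-b->S11; S9-c->S12; S10-a->S4; S10-b->S5; S10-c->S6; S11-a->S7; S11-b->S8; S11-c->S9; S12-a->S10; S12-b->S11; S12-c->S12

A DFA must remember the last 2 symbols (since which symbol is second-to-last isn't known until the input ends). Use one state per possible window of the last ≤2 symbols; accept from those whose window starts with `b`.
13 states suffice.
          a    b    c  
>  S0     S1   S2   S3 
   S1     S4   S5   S6 
   S2     S7   S8   S9 
   S3    S10  S11  S12 
   S4     S4   S5   S6 
   S5     S7   S8   S9 
   S6    S10  S11  S12 
 * S7     S4   S5   S6 
 * S8     S7   S8   S9 
 * S9    S10  S11  S12 
   S10    S4   S5   S6 
   S11    S7   S8   S9 
   S12   S10  S11  S12 
(> = start, * = accepting)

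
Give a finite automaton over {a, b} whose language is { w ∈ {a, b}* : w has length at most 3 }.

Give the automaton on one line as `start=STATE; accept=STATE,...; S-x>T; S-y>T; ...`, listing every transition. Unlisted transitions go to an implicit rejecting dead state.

Count input length up to 4: every symbol moves from q0 toward q4, which means 'more than 3' and absorbs. Accept from {q0, q1, q2, q3}.
5 states suffice.
        a   b  
>* q0   q1  q1 
 * q1   q2  q2 
 * q2   q3  q3 
 * q3   q4  q4 
   q4   q4  q4 
(> = start, * = accepting)

start=q0; accept=q0,q1,q2,q3; q0-a>q1; q0-b>q1; q1-a>q2; q1-b>q2; q2-a>q3; q2-b>q3; q3-a>q4; q3-b>q4; q4-a>q4; q4-b>q4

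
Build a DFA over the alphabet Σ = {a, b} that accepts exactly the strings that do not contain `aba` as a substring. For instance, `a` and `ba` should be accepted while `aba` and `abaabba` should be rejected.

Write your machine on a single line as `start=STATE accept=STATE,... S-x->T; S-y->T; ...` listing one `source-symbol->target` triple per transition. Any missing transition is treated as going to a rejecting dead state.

start=q0; accept=q0,q1,q2; q0-a->q1; q0-b->q0; q1-a->q1; q1-b->q2; q2-a->q3; q2-b->q0; q3-a->q3; q3-b->q3

Track partial matches of the forbidden pattern `aba`. State q3 is a dead state reached once `aba` has occurred; every other state accepts. q0 means no part of `aba` is currently matched.
A 4-state machine:
        a   b  
>* q0   q1  q0 
 * q1   q1  q2 
 * q2   q3  q0 
   q3   q3  q3 
(> = start, * = accepting)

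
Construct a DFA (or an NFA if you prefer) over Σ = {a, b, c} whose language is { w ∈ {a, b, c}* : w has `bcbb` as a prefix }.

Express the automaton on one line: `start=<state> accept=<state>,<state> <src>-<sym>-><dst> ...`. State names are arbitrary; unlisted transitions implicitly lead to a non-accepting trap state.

Check the first 4 symbols one by one: q0 through q3 record how many have matched `bcbb` so far; any wrong symbol goes to the dead state q5. After all 4 match we enter the accepting sink q4.
A 6-state machine:
        a   b   c  
>  q0   q5  q1  q5 
   q1   q5  q5  q2 
   q2   q5  q3  q5 
   q3   q5  q4  q5 
 * q4   q4  q4  q4 
   q5   q5  q5  q5 
(> = start, * = accepting)

start=q0 accept=q4 q0-a->q5 q0-b->q1 q0-c->q5 q1-a->q5 q1-b->q5 q1-c->q2 q2-a->q5 q2-b->q3 q2-c->q5 q3-a->q5 q3-b->q4 q3-c->q5 q4-a->q4 q4-b->q4 q4-c->q4 q5-a->q5 q5-b->q5 q5-c->q5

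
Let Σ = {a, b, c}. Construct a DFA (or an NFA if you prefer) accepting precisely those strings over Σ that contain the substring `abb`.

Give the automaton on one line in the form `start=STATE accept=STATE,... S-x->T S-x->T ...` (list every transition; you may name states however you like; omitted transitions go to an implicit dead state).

States s0..s2 record the length of the longest prefix of `abb` that matches the current input suffix. Reaching s3 means `abb` has been seen, and we stay there forever. Accept from s3.
A 4-state machine:
        a   b   c  
>  s0   s1  s0  s0 
   s1   s1  s2  s0 
   s2   s1  s3  s0 
 * s3   s3  s3  s3 
(> = start, * = accepting)

start=s0 accept=s3 s0-a->s1 s0-b->s0 s0-c->s0 s1-a->s1 s1-b->s2 s1-c->s0 s2-a->s1 s2-b->s3 s2-c->s0 s3-a->s3 s3-b->s3 s3-c->s3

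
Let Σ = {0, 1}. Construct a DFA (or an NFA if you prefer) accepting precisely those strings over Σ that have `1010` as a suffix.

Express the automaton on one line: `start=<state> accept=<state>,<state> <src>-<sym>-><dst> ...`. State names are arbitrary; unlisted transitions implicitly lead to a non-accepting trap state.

start=s0 accept=s4 s0-0->s0 s0-1->s1 s1-0->s2 s1-1->s1 s2-0->s0 s2-1->s3 s3-0->s4 s3-1->s1 s4-0->s0 s4-1->s3

Let each state record the length of the longest suffix of the input read so far that is also a prefix of `1010`. s1 means the last symbol is `1`; s2 means the last 2 symbols are `10`; s3 means the last 3 symbols are `101`; s4 means the last 4 symbols are `1010`. Accept only at s4, where the string currently ends in `1010`.
5 states suffice.
        0   1  
>  s0   s0  s1 
   s1   s2  s1 
   s2   s0  s3 
   s3   s4  s1 
 * s4   s0  s3 
(> = start, * = accepting)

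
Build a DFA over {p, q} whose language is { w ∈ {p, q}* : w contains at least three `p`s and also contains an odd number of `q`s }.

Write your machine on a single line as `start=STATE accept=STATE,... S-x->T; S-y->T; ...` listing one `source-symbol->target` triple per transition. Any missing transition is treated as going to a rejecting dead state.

start=S0; accept=S7; S0-p->S1; S0-q->S2; S1-p->S3; S1-q->S4; S2-p->S4; S2-q->S0; S3-p->S5; S3-q->S6; S4-p->S6; S4-q->S1; S5-p->S5; S5-q->S7; S6-p->S7; S6-q->S3; S7-p->S7; S7-q->S5

Handle the two conditions separately and then intersect. One (5 states) tracks the count of `p`s, saturating at 4; the other (2 states) tracks the count of `q`s modulo 2. Each combined state is a pair, one component from each; accept when both components accept. After merging equivalent states the machine shrinks.
        p   q  
>  S0   S1  S2 
   S1   S3  S4 
   S2   S4  S0 
   S3   S5  S6 
   S4   S6  S1 
   S5   S5  S7 
   S6   S7  S3 
 * S7   S7  S5 
(> = start, * = accepting)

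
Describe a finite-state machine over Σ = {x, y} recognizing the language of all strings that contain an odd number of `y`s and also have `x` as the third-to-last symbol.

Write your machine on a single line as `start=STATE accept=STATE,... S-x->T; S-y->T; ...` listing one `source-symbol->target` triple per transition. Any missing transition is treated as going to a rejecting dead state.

Handle the two conditions separately and then intersect. The first has 2 states tracking the count of `y`s modulo 2; the second has 15 states tracking the last 3 symbols read. A product state is a pair (one from each), accepting exactly when both do.
A 23-state machine:
          x    y  
>  q0     q1   q2 
   q1     q3   q4 
   q2     q5   q6 
   q3     q7   q8 
   q4     q9  q10 
   q5    q11  q12 
   q6    q13  q14 
   q7     q7   q8 
 * q8     q9  q10 
 * q9    q11  q12 
   q10   q13  q14 
   q11   q15  q16 
   q12   q17  q18 
   q13   q19  q20 
   q14   q21  q22 
 * q15   q15  q16 
   q16   q17  q18 
   q17   q19  q20 
 * q18   q21  q22 
   q19    q7   q8 
   q20    q9  q10 
   q21   q11  q12 
   q22   q13  q14 
(> = start, * = accepting)

start=q0; accept=q8,q9,q15,q18; q0-x->q1; q0-y->q2; q1-x->q3; q1-y->q4; q2-x->q5; q2-y->q6; q3-x->q7; q3-y->q8; q4-x->q9; q4-y->q10; q5-x->q11; q5-y->q12; q6-x->q13; q6-y->q14; q7-x->q7; q7-y->q8; q8-x->q9; q8-y->q10; q9-x->q11; q9-y->q12; q10-x->q13; q10-y->q14; q11-x->q15; q11-y->q16; q12-x->q17; q12-y->q18; q13-x->q19; q13-y->q20; q14-x->q21; q14-y->q22; q15-x->q15; q15-y->q16; q16-x->q17; q16-y->q18; q17-x->q19; q17-y->q20; q18-x->q21; q18-y->q22; q19-x->q7; q19-y->q8; q20-x->q9; q20-y->q10; q21-x->q11; q21-y->q12; q22-x->q13; q22-y->q14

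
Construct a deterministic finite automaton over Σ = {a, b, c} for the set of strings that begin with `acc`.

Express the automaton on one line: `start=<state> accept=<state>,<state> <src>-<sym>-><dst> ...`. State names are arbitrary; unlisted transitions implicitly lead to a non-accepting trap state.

Check the first 3 symbols one by one: S0 through S2 record how many have matched `acc` so far; any wrong symbol goes to the dead state S4. After all 3 match we enter the accepting sink S3.
A 5-state machine:
        a   b   c  
>  S0   S1  S4  S4 
   S1   S4  S4  S2 
   S2   S4  S4  S3 
 * S3   S3  S3  S3 
   S4   S4  S4  S4 
(> = start, * = accepting)

start=S0 accept=S3 S0-a->S1 S0-b->S4 S0-c->S4 S1-a->S4 S1-b->S4 S1-c->S2 S2-a->S4 S2-b->S4 S2-c->S3 S3-a->S3 S3-b->S3 S3-c->S3 S4-a->S4 S4-b->S4 S4-c->S4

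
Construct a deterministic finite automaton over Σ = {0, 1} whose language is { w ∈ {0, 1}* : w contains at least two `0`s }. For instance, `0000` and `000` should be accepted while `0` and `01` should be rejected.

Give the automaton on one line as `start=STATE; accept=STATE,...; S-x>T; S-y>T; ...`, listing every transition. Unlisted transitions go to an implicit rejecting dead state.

Count `0`s, saturating at 3: states A through C mean 0 through 2 `0`s seen; D means more than 2. Each `0` increments (capped at D); other symbols loop. Accept from {C, D}.
With 4 states:
       0  1 
>  A   B  A 
   B   C  B 
 * C   D  C 
 * D   D  D 
(> = start, * = accepting)

start=A; accept=C,D; A-0>B; A-1>A; B-0>C; B-1>B; C-0>D; C-1>C; D-0>D; D-1>D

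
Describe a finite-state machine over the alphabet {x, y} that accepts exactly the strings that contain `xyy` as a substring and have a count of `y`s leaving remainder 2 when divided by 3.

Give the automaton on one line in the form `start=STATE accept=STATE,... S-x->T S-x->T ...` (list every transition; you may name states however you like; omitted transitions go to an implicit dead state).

start=s0 accept=s6 s0-x->s1 s0-y->s2 s1-x->s1 s1-y->s3 s2-x->s4 s2-y->s5 s3-x->s4 s3-y->s6 s4-x->s4 s4-y->s7 s5-x->s8 s5-y->s0 s6-x->s6 s6-y->s9 s7-x->s8 s7-y->s9 s8-x->s8 s8-y->s10 s9-x->s9 s9-y->s11 s10-x->s1 s10-y->s11 s11-x->s11 s11-y->s6

Run two small machines in parallel and take their product. The first has 4 states tracking whether and how much of `xyy` has been seen; the second has 3 states tracking the count of `y`s modulo 3. A product state is a pair (one from each), accepting exactly when both do.
A 12-state machine:
          x    y  
>  s0     s1   s2 
   s1     s1   s3 
   s2     s4   s5 
   s3     s4   s6 
   s4     s4   s7 
   s5     s8   s0 
 * s6     s6   s9 
   s7     s8   s9 
   s8     s8  s10 
   s9     s9  s11 
   s10    s1  s11 
   s11   s11   s6 
(> = start, * = accepting)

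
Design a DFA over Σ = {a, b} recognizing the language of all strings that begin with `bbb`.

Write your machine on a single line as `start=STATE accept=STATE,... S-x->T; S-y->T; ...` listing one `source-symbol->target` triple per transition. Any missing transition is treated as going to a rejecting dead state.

start=q0; accept=q3; q0-a->q4; q0-b->q1; q1-a->q4; q1-b->q2; q2-a->q4; q2-b->q3; q3-a->q3; q3-b->q3; q4-a->q4; q4-b->q4

Walk along `bbb` while the input agrees: from q0 take `b` to q1, and so on. Any deviation drops to the rejecting sink q4. Once q3 is reached the prefix is confirmed and every continuation is accepted.
        a   b  
>  q0   q4  q1 
   q1   q4  q2 
   q2   q4  q3 
 * q3   q3  q3 
   q4   q4  q4 
(> = start, * = accepting)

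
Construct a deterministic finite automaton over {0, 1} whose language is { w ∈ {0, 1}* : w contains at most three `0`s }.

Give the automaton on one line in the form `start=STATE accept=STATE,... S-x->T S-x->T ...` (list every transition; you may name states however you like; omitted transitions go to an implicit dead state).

start=A accept=A,B,C,D A-0->B A-1->A B-0->C B-1->B C-0->D C-1->C D-0->E D-1->D E-0->E E-1->E

Count `0`s, saturating at 4: states A through D mean 0 through 3 `0`s seen; E means more than 3. Each `0` increments (capped at E); other symbols loop. Accept from {A, B, C, D}.
With 5 states:
       0  1 
>* A   B  A 
 * B   C  B 
 * C   D  C 
 * D   E  D 
   E   E  E 
(> = start, * = accepting)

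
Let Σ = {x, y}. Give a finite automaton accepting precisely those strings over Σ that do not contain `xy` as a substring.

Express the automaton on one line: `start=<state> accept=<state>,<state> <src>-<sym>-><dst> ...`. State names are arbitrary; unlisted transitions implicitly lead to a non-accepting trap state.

This is the complement of 'contains `xy`'. Use the same substring-matching states — q0 through q2 holding how much of `xy` has just been matched — but flip the accepting set: everything except the trap q2 accepts.
        x   y  
>* q0   q1  q0 
 * q1   q1  q2 
   q2   q2  q2 
(> = start, * = accepting)

start=q0 accept=q0,q1 q0-x->q1 q0-y->q0 q1-x->q1 q1-y->q2 q2-x->q2 q2-y->q2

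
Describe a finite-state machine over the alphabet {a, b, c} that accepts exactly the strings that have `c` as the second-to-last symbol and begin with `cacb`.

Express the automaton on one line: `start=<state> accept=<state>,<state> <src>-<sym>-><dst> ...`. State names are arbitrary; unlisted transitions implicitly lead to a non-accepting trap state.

start=S0 accept=S15,S22,S23 S0-a->S1 S0-b->S2 S0-c->S3 S1-a->S4 S1-b->S5 S1-c->S6 S2-a->S7 S2-b->S8 S2-c->S9 S3-a->S10 S3-b->S11 S3-c->S12 S4-a->S4 S4-b->S5 S4-c->S6 S5-a->S7 S5-b->S8 S5-c->S9 S6-a->S13 S6-b->S11 S6-c->S12 S7-a->S4 S7-b->S5 S7-c->S6 S8-a->S7 S8-b->S8 S8-c->S9 S9-a->S13 S9-b->S11 S9-c->S12 S10-a->S4 S10-b->S5 S10-c->S14 S11-a->S7 S11-b->S8 S11-c->S9 S12-a->S13 S12-b->S11 S12-c->S12 S13-a->S4 S13-b->S5 S13-c->S6 S14-a->S13 S14-b->S15 S14-c->S12 S15-a->S16 S15-b->S17 S15-c->S18 S16-a->S19 S16-b->S20 S16-c->S21 S17-a->S16 S17-b->S17 S17-c->S18 S18-a->S22 S18-b->S15 S18-c->S23 S19-a->S19 S19-b->S20 S19-c->S21 S20-a->S16 S20-b->S17 S20-c->S18 S21-a->S22 S21-b->S15 S21-c->S23 S22-a->S19 S22-b->S20 S22-c->S21 S23-a->S22 S23-b->S15 S23-c->S23

Run two small machines in parallel and take their product. The first has 13 states tracking the last 2 symbols read; the second has 6 states tracking whether the input so far still matches the prefix `cacb`. A product state is a pair (one from each), accepting exactly when both do.
A 24-state machine:
          a    b    c  
>  S0     S1   S2   S3 
   S1     S4   S5   S6 
   S2     S7   S8   S9 
   S3    S10  S11  S12 
   S4     S4   S5   S6 
   S5     S7   S8   S9 
   S6    S13  S11  S12 
   S7     S4   S5   S6 
   S8     S7   S8   S9 
   S9    S13  S11  S12 
   S10    S4   S5  S14 
   S11    S7   S8   S9 
   S12   S13  S11  S12 
   S13    S4   S5   S6 
   S14   S13  S15  S12 
 * S15   S16  S17  S18 
   S16   S19  S20  S21 
   S17   S16  S17  S18 
   S18   S22  S15  S23 
   S19   S19  S20  S21 
   S20   S16  S17  S18 
   S21   S22  S15  S23 
 * S22   S19  S20  S21 
 * S23   S22  S15  S23 
(> = start, * = accepting)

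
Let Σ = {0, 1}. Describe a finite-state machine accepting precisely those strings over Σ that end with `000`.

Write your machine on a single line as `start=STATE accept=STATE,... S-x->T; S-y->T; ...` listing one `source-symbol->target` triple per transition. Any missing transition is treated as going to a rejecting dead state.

start=A; accept=D; A-0->B; A-1->A; B-0->C; B-1->A; C-0->D; C-1->A; D-0->D; D-1->A

Let each state record the length of the longest suffix of the input read so far that is also a prefix of `000`. B means the last symbol is `0`; C means the last 2 symbols are `00`; D means the last 3 symbols are `000`. Accept only at D, where the string currently ends in `000`.
       0  1 
>  A   B  A 
   B   C  A 
   C   D  A 
 * D   D  A 
(> = start, * = accepting)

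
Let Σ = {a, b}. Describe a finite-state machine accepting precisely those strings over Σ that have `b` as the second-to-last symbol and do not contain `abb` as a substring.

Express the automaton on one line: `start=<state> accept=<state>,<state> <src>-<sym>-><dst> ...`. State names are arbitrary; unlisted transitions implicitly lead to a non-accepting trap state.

start=q0 accept=q4,q5 q0-a->q1 q0-b->q2 q1-a->q1 q1-b->q3 q2-a->q4 q2-b->q5 q3-a->q4 q3-b->q6 q4-a->q1 q4-b->q3 q5-a->q4 q5-b->q5 q6-a->q6 q6-b->q6

Build one automaton per condition and run them in lockstep. One (7 states) tracks the last 2 symbols read; the other (4 states) tracks partial matches of the forbidden pattern `abb`. Each combined state is a pair, one component from each; accept when both components accept. Equivalent product states are then merged.
With 7 states:
        a   b  
>  q0   q1  q2 
   q1   q1  q3 
   q2   q4  q5 
   q3   q4  q6 
 * q4   q1  q3 
 * q5   q4  q5 
   q6   q6  q6 
(> = start, * = accepting)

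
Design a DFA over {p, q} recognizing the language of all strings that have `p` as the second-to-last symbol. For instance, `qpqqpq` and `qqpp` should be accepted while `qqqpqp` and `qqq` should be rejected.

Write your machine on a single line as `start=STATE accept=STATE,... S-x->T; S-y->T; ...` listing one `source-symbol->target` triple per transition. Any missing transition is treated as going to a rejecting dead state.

start=s0; accept=s3,s4; s0-p->s1; s0-q->s2; s1-p->s3; s1-q->s4; s2-p->s5; s2-q->s6; s3-p->s3; s3-q->s4; s4-p->s5; s4-q->s6; s5-p->s3; s5-q->s4; s6-p->s5; s6-q->s6

A DFA must remember the last 2 symbols (since which symbol is second-to-last isn't known until the input ends). Use one state per possible window of the last ≤2 symbols; accept from those whose window starts with `p`.
A 7-state machine:
        p   q  
>  s0   s1  s2 
   s1   s3  s4 
   s2   s5  s6 
 * s3   s3  s4 
 * s4   s5  s6 
   s5   s3  s4 
   s6   s5  s6 
(> = start, * = accepting)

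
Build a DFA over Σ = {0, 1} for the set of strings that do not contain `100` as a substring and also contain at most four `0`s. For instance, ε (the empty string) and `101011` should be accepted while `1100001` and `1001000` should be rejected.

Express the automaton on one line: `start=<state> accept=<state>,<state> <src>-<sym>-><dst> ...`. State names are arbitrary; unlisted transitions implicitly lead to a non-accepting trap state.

start=S0 accept=S0,S1,S2,S3,S4,S5,S6,S7,S8,S10,S11,S12,S15,S16 S0-0->S1 S0-1->S2 S1-0->S3 S1-1->S4 S2-0->S5 S2-1->S2 S3-0->S6 S3-1->S7 S4-0->S8 S4-1->S4 S5-0->S9 S5-1->S4 S6-0->S10 S6-1->S11 S7-0->S12 S7-1->S7 S8-0->S13 S8-1->S7 S9-0->S13 S9-1->S9 S10-0->S14 S10-1->S15 S11-0->S16 S11-1->S11 S12-0->S17 S12-1->S11 S13-0->S17 S13-1->S13 S14-0->S14 S14-1->S18 S15-0->S19 S15-1->S15 S16-0->S20 S16-1->S15 S17-0->S20 S17-1->S17 S18-0->S19 S18-1->S18 S19-0->S20 S19-1->S18 S20-0->S20 S20-1->S20

Handle the two conditions separately and then intersect. The first has 4 states tracking partial matches of the forbidden pattern `100`; the second has 6 states tracking the count of `0`s, saturating at 5. A product state is a pair (one from each), accepting exactly when both do.
With 21 states:
          0    1  
>* S0     S1   S2 
 * S1     S3   S4 
 * S2     S5   S2 
 * S3     S6   S7 
 * S4     S8   S4 
 * S5     S9   S4 
 * S6    S10  S11 
 * S7    S12   S7 
 * S8    S13   S7 
   S9    S13   S9 
 * S10   S14  S15 
 * S11   S16  S11 
 * S12   S17  S11 
   S13   S17  S13 
   S14   S14  S18 
 * S15   S19  S15 
 * S16   S20  S15 
   S17   S20  S17 
   S18   S19  S18 
   S19   S20  S18 
   S20   S20  S20 
(> = start, * = accepting)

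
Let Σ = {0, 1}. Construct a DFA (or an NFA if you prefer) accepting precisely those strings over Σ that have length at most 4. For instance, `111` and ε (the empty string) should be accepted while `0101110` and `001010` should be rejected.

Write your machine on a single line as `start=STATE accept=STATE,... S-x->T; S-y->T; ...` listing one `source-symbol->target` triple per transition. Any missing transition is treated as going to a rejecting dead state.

We only need to distinguish lengths 0, 1, …, 4, and '>4'. Chain s0 → s1 → s2 → s3 → s4 → s5 on every symbol, with s5 looping. Accepting states: {s0, s1, s2, s3, s4}.
A 6-state machine:
        0   1  
>* s0   s1  s1 
 * s1   s2  s2 
 * s2   s3  s3 
 * s3   s4  s4 
 * s4   s5  s5 
   s5   s5  s5 
(> = start, * = accepting)

start=s0; accept=s0,s1,s2,s3,s4; s0-0->s1; s0-1->s1; s1-0->s2; s1-1->s2; s2-0->s3; s2-1->s3; s3-0->s4; s3-1->s4; s4-0->s5; s4-1->s5; s5-0->s5; s5-1->s5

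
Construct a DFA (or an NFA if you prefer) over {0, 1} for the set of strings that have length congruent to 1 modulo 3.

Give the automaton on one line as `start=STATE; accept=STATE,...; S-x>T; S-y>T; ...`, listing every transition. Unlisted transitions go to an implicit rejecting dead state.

start=q0; accept=q1; q0-0>q1; q0-1>q1; q1-0>q2; q1-1>q2; q2-0>q0; q2-1>q0

Only the length mod 3 matters, so use a 3-cycle: from any state, every input symbol moves to the next state, wrapping q2 back to q0. Mark q1 accepting.
With 3 states:
        0   1  
>  q0   q1  q1 
 * q1   q2  q2 
   q2   q0  q0 
(> = start, * = accepting)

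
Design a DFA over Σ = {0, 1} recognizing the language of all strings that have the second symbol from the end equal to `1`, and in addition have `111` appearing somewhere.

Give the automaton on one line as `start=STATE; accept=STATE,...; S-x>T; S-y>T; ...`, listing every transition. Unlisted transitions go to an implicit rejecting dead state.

start=q0; accept=q3,q4; q0-0>q0; q0-1>q1; q1-0>q0; q1-1>q2; q2-0>q0; q2-1>q3; q3-0>q4; q3-1>q3; q4-0>q5; q4-1>q6; q5-0>q5; q5-1>q6; q6-0>q4; q6-1>q3

Handle the two conditions separately and then intersect. The first has 7 states tracking the last 2 symbols read; the second has 4 states tracking whether and how much of `111` has been seen. A product state is a pair (one from each), accepting exactly when both do. Minimizing collapses redundant product states.
With 7 states:
        0   1  
>  q0   q0  q1 
   q1   q0  q2 
   q2   q0  q3 
 * q3   q4  q3 
 * q4   q5  q6 
   q5   q5  q6 
   q6   q4  q3 
(> = start, * = accepting)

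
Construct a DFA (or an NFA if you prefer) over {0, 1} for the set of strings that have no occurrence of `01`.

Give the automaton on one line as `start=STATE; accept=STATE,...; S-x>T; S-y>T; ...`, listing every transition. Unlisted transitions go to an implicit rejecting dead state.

Track partial matches of the forbidden pattern `01`. State C is a dead state reached once `01` has occurred; every other state accepts. A means no part of `01` is currently matched.
       0  1 
>* A   B  A 
 * B   B  C 
   C   C  C 
(> = start, * = accepting)

start=A; accept=A,B; A-0>B; A-1>A; B-0>B; B-1>C; C-0>C; C-1>C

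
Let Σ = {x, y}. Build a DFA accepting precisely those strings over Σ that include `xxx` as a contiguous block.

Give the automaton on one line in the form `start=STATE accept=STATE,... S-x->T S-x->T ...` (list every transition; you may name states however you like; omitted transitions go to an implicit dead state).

Track how much of `xxx` has been matched so far: state S0 is no progress, S3 is the absorbing accept state reached once `xxx` has occurred. Intermediate states record partial matches; on a mismatch, fall back to the longest reusable overlap.
        x   y  
>  S0   S1  S0 
   S1   S2  S0 
   S2   S3  S0 
 * S3   S3  S3 
(> = start, * = accepting)

start=S0 accept=S3 S0-x->S1 S0-y->S0 S1-x->S2 S1-y->S0 S2-x->S3 S2-y->S0 S3-x->S3 S3-y->S3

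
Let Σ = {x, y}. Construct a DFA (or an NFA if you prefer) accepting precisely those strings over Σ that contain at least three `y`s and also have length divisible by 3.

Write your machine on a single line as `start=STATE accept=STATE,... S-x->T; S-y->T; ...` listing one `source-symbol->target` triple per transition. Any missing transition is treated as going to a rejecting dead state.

Handle the two conditions separately and then intersect. One (5 states) tracks the count of `y`s, saturating at 4; the other (3 states) tracks the input length modulo 3. Each combined state is a pair, one component from each; accept when both components accept. After merging equivalent states the machine shrinks.
12 states suffice.
          x    y  
>  q0     q1   q2 
   q1     q3   q4 
   q2     q4   q5 
   q3     q0   q6 
   q4     q6   q7 
   q5     q7   q8 
   q6     q2   q9 
   q7     q9  q10 
 * q8    q10  q10 
   q9     q5  q11 
   q10   q11  q11 
   q11    q8   q8 
(> = start, * = accepting)

start=q0; accept=q8; q0-x->q1; q0-y->q2; q1-x->q3; q1-y->q4; q2-x->q4; q2-y->q5; q3-x->q0; q3-y->q6; q4-x->q6; q4-y->q7; q5-x->q7; q5-y->q8; q6-x->q2; q6-y->q9; q7-x->q9; q7-y->q10; q8-x->q10; q8-y->q10; q9-x->q5; q9-y->q11; q10-x->q11; q10-y->q11; q11-x->q8; q11-y->q8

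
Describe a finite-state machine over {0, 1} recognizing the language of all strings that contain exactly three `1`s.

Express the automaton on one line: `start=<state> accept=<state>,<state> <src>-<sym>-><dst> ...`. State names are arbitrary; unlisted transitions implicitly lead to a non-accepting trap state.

start=S0 accept=S3 S0-0->S0 S0-1->S1 S1-0->S1 S1-1->S2 S2-0->S2 S2-1->S3 S3-0->S3 S3-1->S4 S4-0->S4 S4-1->S4

Only the number of `1`s matters, and only up to 4. Make a chain S0 → S1 → S2 → S3 → S4 advanced by each `1` (with S4 absorbing); every other symbol self-loops. The accepting set is {S3}.
5 states suffice.
        0   1  
>  S0   S0  S1 
   S1   S1  S2 
   S2   S2  S3 
 * S3   S3  S4 
   S4   S4  S4 
(> = start, * = accepting)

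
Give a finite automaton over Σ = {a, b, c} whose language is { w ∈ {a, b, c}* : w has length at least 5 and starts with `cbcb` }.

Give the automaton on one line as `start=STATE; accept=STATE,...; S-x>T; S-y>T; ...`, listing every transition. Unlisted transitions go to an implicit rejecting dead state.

start=q0; accept=q10,q12; q0-a>q1; q0-b>q1; q0-c>q2; q1-a>q3; q1-b>q3; q1-c>q3; q2-a>q3; q2-b>q4; q2-c>q3; q3-a>q5; q3-b>q5; q3-c>q5; q4-a>q5; q4-b>q5; q4-c>q6; q5-a>q7; q5-b>q7; q5-c>q7; q6-a>q7; q6-b>q8; q6-c>q7; q7-a>q9; q7-b>q9; q7-c>q9; q8-a>q10; q8-b>q10; q8-c>q10; q9-a>q11; q9-b>q11; q9-c>q11; q10-a>q12; q10-b>q12; q10-c>q12; q11-a>q11; q11-b>q11; q11-c>q11; q12-a>q12; q12-b>q12; q12-c>q12

Build one automaton per condition and run them in lockstep. The first has 7 states tracking the input length, saturating at 6; the second has 6 states tracking whether the input so far still matches the prefix `cbcb`. A product state is a pair (one from each), accepting exactly when both do.
A 13-state machine:
          a    b    c  
>  q0     q1   q1   q2 
   q1     q3   q3   q3 
   q2     q3   q4   q3 
   q3     q5   q5   q5 
   q4     q5   q5   q6 
   q5     q7   q7   q7 
   q6     q7   q8   q7 
   q7     q9   q9   q9 
   q8    q10  q10  q10 
   q9    q11  q11  q11 
 * q10   q12  q12  q12 
   q11   q11  q11  q11 
 * q12   q12  q12  q12 
(> = start, * = accepting)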